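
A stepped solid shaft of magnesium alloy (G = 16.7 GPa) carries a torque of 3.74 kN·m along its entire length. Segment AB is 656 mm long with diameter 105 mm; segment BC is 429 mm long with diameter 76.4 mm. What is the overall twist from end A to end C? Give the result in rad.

J_AB = π(0.105)⁴/32 = 1.19×10^-5 m⁴; J_BC = π(0.0764)⁴/32 = 3.34×10^-6 m⁴.
θ = (T/G)·Σ L_i/J_i = (3740/16.7×10⁹)·(0.656/1.19×10^-5 + 0.429/3.34×10^-6) = 0.04103 rad.

0.0410 rad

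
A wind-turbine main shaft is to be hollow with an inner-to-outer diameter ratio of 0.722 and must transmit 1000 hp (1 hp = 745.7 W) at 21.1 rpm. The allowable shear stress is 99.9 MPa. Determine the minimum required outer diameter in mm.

ω = 2π·21.1/60 = 2.210 rad/s, so T = P/ω = 1000×745.7 / 2.210 = 337500 N·m.
For a hollow shaft with d_i/d_o = 0.722: τ_max = 16T/(π d_o³ (1−k⁴)), so d_o = [16T/(π τ_allow (1−k⁴))]^(1/3) = [16·337500/(π·9.99×10^7·0.7283)]^(1/3) = 0.2869 m.

287 mm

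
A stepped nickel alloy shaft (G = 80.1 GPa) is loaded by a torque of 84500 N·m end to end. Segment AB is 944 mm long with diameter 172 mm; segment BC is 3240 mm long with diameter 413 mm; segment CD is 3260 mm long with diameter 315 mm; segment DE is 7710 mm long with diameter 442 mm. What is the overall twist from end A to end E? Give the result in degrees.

J_AB = π(0.172)⁴/32 = 8.59×10^-5 m⁴; J_BC = π(0.413)⁴/32 = 2.86×10^-3 m⁴; J_CD = π(0.315)⁴/32 = 9.67×10^-4 m⁴; J_DE = π(0.442)⁴/32 = 3.75×10^-3 m⁴.
θ = (T/G)·Σ L_i/J_i = (84500/80.1×10⁹)·(0.944/8.59×10^-5 + 3.24/2.86×10^-3 + 3.26/9.67×10^-4 + 7.71/3.75×10^-3) = 0.01852 rad.

1.06°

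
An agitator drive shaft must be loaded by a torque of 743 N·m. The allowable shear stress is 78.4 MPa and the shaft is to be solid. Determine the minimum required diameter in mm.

For a solid shaft τ_max = 16T/(πd³), so d = (16T/(π τ_allow))^(1/3) = (16·743.0/(π·7.84×10^7))^(1/3) = 0.03641 m.

36.4 mm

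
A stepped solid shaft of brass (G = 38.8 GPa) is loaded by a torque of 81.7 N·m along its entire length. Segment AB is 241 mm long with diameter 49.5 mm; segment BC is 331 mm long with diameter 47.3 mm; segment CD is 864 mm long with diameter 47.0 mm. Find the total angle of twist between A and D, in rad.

0.00608 rad

J_AB = π(0.0495)⁴/32 = 5.89×10^-7 m⁴; J_BC = π(0.0473)⁴/32 = 4.91×10^-7 m⁴; J_CD = π(0.0470)⁴/32 = 4.79×10^-7 m⁴.
θ = (T/G)·Σ L_i/J_i = (81.70/38.8×10⁹)·(0.241/5.89×10^-7 + 0.331/4.91×10^-7 + 0.864/4.79×10^-7) = 6.077×10^-3 rad.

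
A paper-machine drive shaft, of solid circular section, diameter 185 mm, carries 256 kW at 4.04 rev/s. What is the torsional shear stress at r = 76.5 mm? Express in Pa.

ω = 2π·4.04 = 25.38 rad/s, so T = P/ω = 256×10³ / 25.38 = 10090 N·m.
J = πd⁴/32 = π(0.185)⁴/32 = 1.150×10^-4 m⁴.
Shear stress varies linearly with radius: τ = T·r/J = 10090 × 0.0765 / 1.150×10^-4 = 6.709×10^6 Pa.

6.71e6 Pa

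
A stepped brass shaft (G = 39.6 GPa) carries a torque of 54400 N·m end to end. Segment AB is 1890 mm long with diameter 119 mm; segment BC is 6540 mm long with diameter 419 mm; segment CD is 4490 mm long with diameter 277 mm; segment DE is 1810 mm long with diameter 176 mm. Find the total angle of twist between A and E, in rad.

J_AB = π(0.119)⁴/32 = 1.97×10^-5 m⁴; J_BC = π(0.419)⁴/32 = 3.03×10^-3 m⁴; J_CD = π(0.277)⁴/32 = 5.78×10^-4 m⁴; J_DE = π(0.176)⁴/32 = 9.42×10^-5 m⁴.
θ = (T/G)·Σ L_i/J_i = (54400/39.6×10⁹)·(1.89/1.97×10^-5 + 6.54/3.03×10^-3 + 4.49/5.78×10^-4 + 1.81/9.42×10^-5) = 0.1719 rad.

0.172 rad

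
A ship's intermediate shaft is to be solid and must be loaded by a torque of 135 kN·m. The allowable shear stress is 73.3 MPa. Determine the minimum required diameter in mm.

For a solid shaft τ_max = 16T/(πd³), so d = (16T/(π τ_allow))^(1/3) = (16·135000/(π·7.33×10^7))^(1/3) = 0.2109 m.

211 mm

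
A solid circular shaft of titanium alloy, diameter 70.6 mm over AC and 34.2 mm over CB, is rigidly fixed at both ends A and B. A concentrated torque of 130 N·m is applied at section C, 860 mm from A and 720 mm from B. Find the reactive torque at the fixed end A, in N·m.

122 N·m

Compatibility: T_A·a/J_AC = T_B·b/J_CB with T_A + T_B = T₀.
J_AC = 2.44×10^-6 m⁴, J_CB = 1.34×10^-7 m⁴, so T_A = T₀·(J_AC/a)/((J_AC/a)+(J_CB/b)) = 122.0 N·m, T_B = 8.023 N·m.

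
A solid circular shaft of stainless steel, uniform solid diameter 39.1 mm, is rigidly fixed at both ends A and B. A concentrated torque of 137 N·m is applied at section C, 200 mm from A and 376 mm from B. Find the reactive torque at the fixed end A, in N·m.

89.4 N·m

With uniform GJ and both ends fixed, compatibility θ_AC = θ_CB gives T_A·a = T_B·b, together with T_A + T_B = T₀.
T_A = T₀·b/(a+b) = 137.0·376/576.0 = 89.43 N·m; T_B = 47.57 N·m.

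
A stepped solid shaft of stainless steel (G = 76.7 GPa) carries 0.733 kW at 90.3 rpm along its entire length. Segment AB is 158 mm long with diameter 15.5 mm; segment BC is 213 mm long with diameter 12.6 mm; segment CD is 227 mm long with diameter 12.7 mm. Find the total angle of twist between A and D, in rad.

ω = 2π·90.3/60 = 9.456 rad/s, so T = P/ω = 0.733×10³ / 9.456 = 77.52 N·m.
J_AB = π(0.0155)⁴/32 = 5.67×10^-9 m⁴; J_BC = π(0.0126)⁴/32 = 2.47×10^-9 m⁴; J_CD = π(0.0127)⁴/32 = 2.55×10^-9 m⁴.
θ = (T/G)·Σ L_i/J_i = (77.52/76.7×10⁹)·(0.158/5.67×10^-9 + 0.213/2.47×10^-9 + 0.227/2.55×10^-9) = 0.2050 rad.

0.205 rad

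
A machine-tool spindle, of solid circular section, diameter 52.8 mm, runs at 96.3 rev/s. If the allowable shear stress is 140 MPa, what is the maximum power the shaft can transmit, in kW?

J = πd⁴/32 = π(0.0528)⁴/32 = 7.630×10^-7 m⁴.
T_max = τ_allow·J/r = 1.40×10^8 × 7.630×10^-7 / 0.0264 = 4046 N·m.
ω = 2π·96.3 = 605.1 rad/s, so P_max = T_max·ω = 2.448×10^6 W.

2450 kW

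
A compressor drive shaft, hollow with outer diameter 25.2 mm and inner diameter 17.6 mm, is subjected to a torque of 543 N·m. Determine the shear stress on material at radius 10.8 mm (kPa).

J = π(d_o⁴ − d_i⁴)/32 = π(0.0252⁴ − 0.0176⁴)/32 = 3.017×10^-8 m⁴.
Shear stress varies linearly with radius: τ = T·r/J = 543.0 × 0.0108 / 3.017×10^-8 = 1.944×10^8 Pa.

194000 kPa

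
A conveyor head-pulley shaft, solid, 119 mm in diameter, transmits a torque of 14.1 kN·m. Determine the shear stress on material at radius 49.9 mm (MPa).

35.7 MPa

J = πd⁴/32 = π(0.119)⁴/32 = 1.969×10^-5 m⁴.
Shear stress varies linearly with radius: τ = T·r/J = 14100 × 0.0499 / 1.969×10^-5 = 3.574×10^7 Pa.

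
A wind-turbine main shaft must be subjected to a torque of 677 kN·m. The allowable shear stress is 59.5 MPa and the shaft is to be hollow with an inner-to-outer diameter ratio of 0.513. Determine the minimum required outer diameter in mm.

396 mm

For a hollow shaft with d_i/d_o = 0.513: τ_max = 16T/(π d_o³ (1−k⁴)), so d_o = [16T/(π τ_allow (1−k⁴))]^(1/3) = [16·677000/(π·5.95×10^7·0.9307)]^(1/3) = 0.3963 m.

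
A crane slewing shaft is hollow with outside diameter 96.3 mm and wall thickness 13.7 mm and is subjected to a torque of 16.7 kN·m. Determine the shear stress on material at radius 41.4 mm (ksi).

16.1 ksi

J = π(d_o⁴ − d_i⁴)/32 = π(0.0963⁴ − 0.0689⁴)/32 = 6.231×10^-6 m⁴.
Shear stress varies linearly with radius: τ = T·r/J = 16700 × 0.0414 / 6.231×10^-6 = 1.110×10^8 Pa.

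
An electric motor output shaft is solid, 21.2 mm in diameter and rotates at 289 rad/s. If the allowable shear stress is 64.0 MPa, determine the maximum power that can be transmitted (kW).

34.6 kW

J = πd⁴/32 = π(0.0212)⁴/32 = 1.983×10^-8 m⁴.
T_max = τ_allow·J/r = 6.40×10^7 × 1.983×10^-8 / 0.0106 = 119.7 N·m.
ω = 289 rad/s, so P_max = T_max·ω = 3.460×10^4 W.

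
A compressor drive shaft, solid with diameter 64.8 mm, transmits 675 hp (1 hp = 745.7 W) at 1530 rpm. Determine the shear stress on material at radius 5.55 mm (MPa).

ω = 2π·1530/60 = 160.2 rad/s, so T = P/ω = 675×745.7 / 160.2 = 3142 N·m.
J = πd⁴/32 = π(0.0648)⁴/32 = 1.731×10^-6 m⁴.
Shear stress varies linearly with radius: τ = T·r/J = 3142 × 0.00555 / 1.731×10^-6 = 1.007×10^7 Pa.

10.1 MPa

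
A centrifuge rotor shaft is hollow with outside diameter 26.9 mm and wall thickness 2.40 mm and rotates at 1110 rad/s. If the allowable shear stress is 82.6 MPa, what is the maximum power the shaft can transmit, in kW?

J = π(d_o⁴ − d_i⁴)/32 = π(0.0269⁴ − 0.0221⁴)/32 = 2.799×10^-8 m⁴.
T_max = τ_allow·J/r = 8.26×10^7 × 2.799×10^-8 / 0.0135 = 171.9 N·m.
ω = 1110 rad/s, so P_max = T_max·ω = 1.908×10^5 W.

191 kW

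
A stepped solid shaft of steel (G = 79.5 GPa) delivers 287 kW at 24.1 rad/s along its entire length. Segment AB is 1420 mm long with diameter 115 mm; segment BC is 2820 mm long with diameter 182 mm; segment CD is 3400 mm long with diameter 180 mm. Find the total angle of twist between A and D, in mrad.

21.3 mrad

ω = 24.1 rad/s, so T = P/ω = 287×10³ / 24.10 = 11910 N·m.
J_AB = π(0.115)⁴/32 = 1.72×10^-5 m⁴; J_BC = π(0.182)⁴/32 = 1.08×10^-4 m⁴; J_CD = π(0.180)⁴/32 = 1.03×10^-4 m⁴.
θ = (T/G)·Σ L_i/J_i = (11910/79.5×10⁹)·(1.42/1.72×10^-5 + 2.82/1.08×10^-4 + 3.40/1.03×10^-4) = 0.02125 rad.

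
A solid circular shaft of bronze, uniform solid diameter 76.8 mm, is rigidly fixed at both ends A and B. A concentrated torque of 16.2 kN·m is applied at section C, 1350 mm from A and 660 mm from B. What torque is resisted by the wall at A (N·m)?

5320 N·m

With uniform GJ and both ends fixed, compatibility θ_AC = θ_CB gives T_A·a = T_B·b, together with T_A + T_B = T₀.
T_A = T₀·b/(a+b) = 16200·660/2010 = 5319 N·m; T_B = 10880 N·m.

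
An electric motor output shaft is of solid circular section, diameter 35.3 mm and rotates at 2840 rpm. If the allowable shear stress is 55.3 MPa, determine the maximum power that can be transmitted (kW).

J = πd⁴/32 = π(0.0353)⁴/32 = 1.524×10^-7 m⁴.
T_max = τ_allow·J/r = 5.53×10^7 × 1.524×10^-7 / 0.0176 = 477.6 N·m.
ω = 2π·2840/60 = 297.4 rad/s, so P_max = T_max·ω = 1.420×10^5 W.

142 kW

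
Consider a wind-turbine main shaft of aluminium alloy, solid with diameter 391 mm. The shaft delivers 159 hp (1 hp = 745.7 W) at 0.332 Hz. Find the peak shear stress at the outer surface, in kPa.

4840 kPa

ω = 2π·0.332 = 2.086 rad/s, so T = P/ω = 159×745.7 / 2.086 = 56840 N·m.
J = πd⁴/32 = π(0.391)⁴/32 = 2.295×10^-3 m⁴.
τ_max = T·r/J = 56840 × 0.196 / 2.295×10^-3 = 4.843×10^6 Pa.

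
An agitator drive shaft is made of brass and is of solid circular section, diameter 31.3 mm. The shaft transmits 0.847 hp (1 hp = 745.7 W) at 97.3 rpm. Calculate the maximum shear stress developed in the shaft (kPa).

10300 kPa

ω = 2π·97.3/60 = 10.19 rad/s, so T = P/ω = 0.847×745.7 / 10.19 = 61.99 N·m.
J = πd⁴/32 = π(0.0313)⁴/32 = 9.423×10^-8 m⁴.
τ_max = T·r/J = 61.99 × 0.0157 / 9.423×10^-8 = 1.030×10^7 Pa.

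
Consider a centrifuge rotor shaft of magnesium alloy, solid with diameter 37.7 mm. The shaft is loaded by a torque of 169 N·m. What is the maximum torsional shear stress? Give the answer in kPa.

16100 kPa

J = πd⁴/32 = π(0.0377)⁴/32 = 1.983×10^-7 m⁴.
τ_max = T·r/J = 169.0 × 0.0189 / 1.983×10^-7 = 1.606×10^7 Pa.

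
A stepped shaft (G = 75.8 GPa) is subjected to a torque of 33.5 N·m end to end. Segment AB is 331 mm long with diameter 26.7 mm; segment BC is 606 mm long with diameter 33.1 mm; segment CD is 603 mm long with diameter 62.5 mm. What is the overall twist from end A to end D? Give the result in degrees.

0.308°

J_AB = π(0.0267)⁴/32 = 4.99×10^-8 m⁴; J_BC = π(0.0331)⁴/32 = 1.18×10^-7 m⁴; J_CD = π(0.0625)⁴/32 = 1.50×10^-6 m⁴.
θ = (T/G)·Σ L_i/J_i = (33.50/75.8×10⁹)·(0.331/4.99×10^-8 + 0.606/1.18×10^-7 + 0.603/1.50×10^-6) = 5.383×10^-3 rad.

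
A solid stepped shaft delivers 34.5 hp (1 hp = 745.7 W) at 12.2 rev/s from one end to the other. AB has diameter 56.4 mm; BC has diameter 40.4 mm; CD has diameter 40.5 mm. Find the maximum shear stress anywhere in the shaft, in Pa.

ω = 2π·12.2 = 76.65 rad/s, so T = P/ω = 34.5×745.7 / 76.65 = 335.6 N·m.
Under the same torque, τ_max = 16T/(πd³) is largest where d is smallest — segment BC (d = 40.4 mm).
τ_max = 16·335.6/(π·(0.0404)³) = 2.592×10^7 Pa.

2.59e7 Pa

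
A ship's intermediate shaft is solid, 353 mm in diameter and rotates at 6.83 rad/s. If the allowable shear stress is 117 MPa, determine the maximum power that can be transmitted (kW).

J = πd⁴/32 = π(0.353)⁴/32 = 1.524×10^-3 m⁴.
T_max = τ_allow·J/r = 1.17×10^8 × 1.524×10^-3 / 0.176 = 1.011e6 N·m.
ω = 6.83 rad/s, so P_max = T_max·ω = 6.902×10^6 W.

6900 kW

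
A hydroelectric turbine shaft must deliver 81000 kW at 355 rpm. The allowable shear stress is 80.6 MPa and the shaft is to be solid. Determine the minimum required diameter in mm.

ω = 2π·355/60 = 37.18 rad/s, so T = P/ω = 81000×10³ / 37.18 = 2.179e6 N·m.
For a solid shaft τ_max = 16T/(πd³), so d = (16T/(π τ_allow))^(1/3) = (16·2.179e6/(π·8.06×10^7))^(1/3) = 0.5164 m.

516 mm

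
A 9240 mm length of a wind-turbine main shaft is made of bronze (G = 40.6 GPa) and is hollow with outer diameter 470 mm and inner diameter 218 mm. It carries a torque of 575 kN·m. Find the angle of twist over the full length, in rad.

0.0286 rad

J = π(d_o⁴ − d_i⁴)/32 = π(0.470⁴ − 0.218⁴)/32 = 4.569×10^-3 m⁴.
θ = T·L/(G·J) = 575000 × 9.24 / (40.6×10⁹ × 4.569×10^-3) = 0.02864 rad.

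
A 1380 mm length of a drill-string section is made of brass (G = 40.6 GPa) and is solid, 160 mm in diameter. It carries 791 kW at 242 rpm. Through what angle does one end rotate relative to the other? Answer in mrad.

ω = 2π·242/60 = 25.34 rad/s, so T = P/ω = 791×10³ / 25.34 = 31210 N·m.
J = πd⁴/32 = π(0.160)⁴/32 = 6.434×10^-5 m⁴.
θ = T·L/(G·J) = 31210 × 1.38 / (40.6×10⁹ × 6.434×10^-5) = 0.01649 rad.

16.5 mrad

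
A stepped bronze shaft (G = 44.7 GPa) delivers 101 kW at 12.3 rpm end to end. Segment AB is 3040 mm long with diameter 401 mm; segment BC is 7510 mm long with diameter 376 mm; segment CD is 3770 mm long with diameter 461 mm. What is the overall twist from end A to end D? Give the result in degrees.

ω = 2π·12.3/60 = 1.288 rad/s, so T = P/ω = 101×10³ / 1.288 = 78410 N·m.
J_AB = π(0.401)⁴/32 = 2.54×10^-3 m⁴; J_BC = π(0.376)⁴/32 = 1.96×10^-3 m⁴; J_CD = π(0.461)⁴/32 = 4.43×10^-3 m⁴.
θ = (T/G)·Σ L_i/J_i = (78410/44.7×10⁹)·(3.04/2.54×10^-3 + 7.51/1.96×10^-3 + 3.77/4.43×10^-3) = 0.01031 rad.

0.590°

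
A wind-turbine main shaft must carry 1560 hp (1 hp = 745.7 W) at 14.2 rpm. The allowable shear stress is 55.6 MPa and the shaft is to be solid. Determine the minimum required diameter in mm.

415 mm

ω = 2π·14.2/60 = 1.487 rad/s, so T = P/ω = 1560×745.7 / 1.487 = 782300 N·m.
For a solid shaft τ_max = 16T/(πd³), so d = (16T/(π τ_allow))^(1/3) = (16·782300/(π·5.56×10^7))^(1/3) = 0.4154 m.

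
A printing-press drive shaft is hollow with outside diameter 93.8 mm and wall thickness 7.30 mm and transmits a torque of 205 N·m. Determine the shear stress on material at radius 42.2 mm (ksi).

J = π(d_o⁴ − d_i⁴)/32 = π(0.0938⁴ − 0.0792⁴)/32 = 3.737×10^-6 m⁴.
Shear stress varies linearly with radius: τ = T·r/J = 205.0 × 0.0422 / 3.737×10^-6 = 2.315×10^6 Pa.

0.336 ksi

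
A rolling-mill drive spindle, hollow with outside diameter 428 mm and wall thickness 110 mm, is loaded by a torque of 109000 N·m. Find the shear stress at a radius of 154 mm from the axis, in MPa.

5.40 MPa

J = π(d_o⁴ − d_i⁴)/32 = π(0.428⁴ − 0.208⁴)/32 = 3.111×10^-3 m⁴.
Shear stress varies linearly with radius: τ = T·r/J = 109000 × 0.154 / 3.111×10^-3 = 5.396×10^6 Pa.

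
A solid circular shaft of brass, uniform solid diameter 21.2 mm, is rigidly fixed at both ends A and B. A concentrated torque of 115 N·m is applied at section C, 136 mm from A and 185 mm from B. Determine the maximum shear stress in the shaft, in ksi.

5.14 ksi

With uniform GJ and both ends fixed, compatibility θ_AC = θ_CB gives T_A·a = T_B·b, together with T_A + T_B = T₀.
T_A = T₀·b/(a+b) = 115.0·185/321.0 = 66.28 N·m; T_B = 48.72 N·m.
τ in each portion: τ_AC = 3.54×10^7 Pa, τ_CB = 2.60×10^7 Pa; maximum is in AC.
τ_max = T_AC·r/J = 66.28·0.0106/1.98×10^-8 = 3.543×10^7 Pa.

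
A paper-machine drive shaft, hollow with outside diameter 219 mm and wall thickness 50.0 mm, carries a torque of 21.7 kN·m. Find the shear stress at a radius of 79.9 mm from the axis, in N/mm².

J = π(d_o⁴ − d_i⁴)/32 = π(0.219⁴ − 0.119⁴)/32 = 2.061×10^-4 m⁴.
Shear stress varies linearly with radius: τ = T·r/J = 21700 × 0.0799 / 2.061×10^-4 = 8.411×10^6 Pa.

8.41 N/mm²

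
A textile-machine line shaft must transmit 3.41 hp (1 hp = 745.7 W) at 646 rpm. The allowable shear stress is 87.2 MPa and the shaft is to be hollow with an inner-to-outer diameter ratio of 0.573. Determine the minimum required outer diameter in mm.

13.5 mm

ω = 2π·646/60 = 67.65 rad/s, so T = P/ω = 3.41×745.7 / 67.65 = 37.59 N·m.
For a hollow shaft with d_i/d_o = 0.573: τ_max = 16T/(π d_o³ (1−k⁴)), so d_o = [16T/(π τ_allow (1−k⁴))]^(1/3) = [16·37.59/(π·8.72×10^7·0.8922)]^(1/3) = 0.01350 m.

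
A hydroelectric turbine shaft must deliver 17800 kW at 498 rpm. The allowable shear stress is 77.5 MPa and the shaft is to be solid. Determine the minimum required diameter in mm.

282 mm

ω = 2π·498/60 = 52.15 rad/s, so T = P/ω = 17800×10³ / 52.15 = 341300 N·m.
For a solid shaft τ_max = 16T/(πd³), so d = (16T/(π τ_allow))^(1/3) = (16·341300/(π·7.75×10^7))^(1/3) = 0.2820 m.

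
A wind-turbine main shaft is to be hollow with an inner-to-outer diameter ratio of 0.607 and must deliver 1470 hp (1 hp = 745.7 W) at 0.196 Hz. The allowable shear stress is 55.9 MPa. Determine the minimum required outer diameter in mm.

454 mm

ω = 2π·0.196 = 1.232 rad/s, so T = P/ω = 1470×745.7 / 1.232 = 890100 N·m.
For a hollow shaft with d_i/d_o = 0.607: τ_max = 16T/(π d_o³ (1−k⁴)), so d_o = [16T/(π τ_allow (1−k⁴))]^(1/3) = [16·890100/(π·5.59×10^7·0.8642)]^(1/3) = 0.4544 m.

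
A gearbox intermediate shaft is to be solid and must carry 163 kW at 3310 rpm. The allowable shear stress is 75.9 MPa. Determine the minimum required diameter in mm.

31.6 mm

ω = 2π·3310/60 = 346.6 rad/s, so T = P/ω = 163×10³ / 346.6 = 470.3 N·m.
For a solid shaft τ_max = 16T/(πd³), so d = (16T/(π τ_allow))^(1/3) = (16·470.3/(π·7.59×10^7))^(1/3) = 0.03160 m.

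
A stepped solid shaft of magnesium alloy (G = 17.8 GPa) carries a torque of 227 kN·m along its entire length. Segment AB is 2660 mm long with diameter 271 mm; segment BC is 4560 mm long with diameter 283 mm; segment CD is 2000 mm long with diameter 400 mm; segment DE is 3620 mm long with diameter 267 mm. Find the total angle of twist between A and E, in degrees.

14.8°

J_AB = π(0.271)⁴/32 = 5.30×10^-4 m⁴; J_BC = π(0.283)⁴/32 = 6.30×10^-4 m⁴; J_CD = π(0.400)⁴/32 = 2.51×10^-3 m⁴; J_DE = π(0.267)⁴/32 = 4.99×10^-4 m⁴.
θ = (T/G)·Σ L_i/J_i = (227000/17.8×10⁹)·(2.66/5.30×10^-4 + 4.56/6.30×10^-4 + 2.00/2.51×10^-3 + 3.62/4.99×10^-4) = 0.2591 rad.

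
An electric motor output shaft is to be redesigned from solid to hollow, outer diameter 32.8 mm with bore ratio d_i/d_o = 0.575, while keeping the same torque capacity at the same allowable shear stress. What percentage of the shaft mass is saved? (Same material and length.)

27.7 %

Equal τ_max and T ⇒ the solid shaft needs d_s³ = d_o³(1−k⁴), so d_s = 32.8·(1−0.575⁴)^(1/3) = 31.56 mm.
Area ratio A_h/A_s = d_o²(1−k²)/d_s² = (1−k²)/(1−k⁴)^(2/3) = 0.7231.
Mass saving = 1 − 0.7231 = 27.7 %.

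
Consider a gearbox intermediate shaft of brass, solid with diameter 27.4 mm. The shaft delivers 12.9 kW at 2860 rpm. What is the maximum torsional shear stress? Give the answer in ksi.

1.55 ksi

ω = 2π·2860/60 = 299.5 rad/s, so T = P/ω = 12.9×10³ / 299.5 = 43.07 N·m.
J = πd⁴/32 = π(0.0274)⁴/32 = 5.534×10^-8 m⁴.
τ_max = T·r/J = 43.07 × 0.0137 / 5.534×10^-8 = 1.066×10^7 Pa.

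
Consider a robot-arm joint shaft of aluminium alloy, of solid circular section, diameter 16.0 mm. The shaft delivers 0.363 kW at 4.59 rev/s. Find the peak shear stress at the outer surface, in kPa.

ω = 2π·4.59 = 28.84 rad/s, so T = P/ω = 0.363×10³ / 28.84 = 12.59 N·m.
J = πd⁴/32 = π(0.0160)⁴/32 = 6.434×10^-9 m⁴.
τ_max = T·r/J = 12.59 × 0.00800 / 6.434×10^-9 = 1.565×10^7 Pa.

15700 kPa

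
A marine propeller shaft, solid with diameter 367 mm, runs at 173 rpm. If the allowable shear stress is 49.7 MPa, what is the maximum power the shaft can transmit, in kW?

8740 kW

J = πd⁴/32 = π(0.367)⁴/32 = 1.781×10^-3 m⁴.
T_max = τ_allow·J/r = 4.97×10^7 × 1.781×10^-3 / 0.183 = 482400 N·m.
ω = 2π·173/60 = 18.12 rad/s, so P_max = T_max·ω = 8.739×10^6 W.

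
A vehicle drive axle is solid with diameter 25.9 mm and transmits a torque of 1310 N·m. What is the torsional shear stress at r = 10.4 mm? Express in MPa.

J = πd⁴/32 = π(0.0259)⁴/32 = 4.418×10^-8 m⁴.
Shear stress varies linearly with radius: τ = T·r/J = 1310 × 0.0104 / 4.418×10^-8 = 3.084×10^8 Pa.

308 MPa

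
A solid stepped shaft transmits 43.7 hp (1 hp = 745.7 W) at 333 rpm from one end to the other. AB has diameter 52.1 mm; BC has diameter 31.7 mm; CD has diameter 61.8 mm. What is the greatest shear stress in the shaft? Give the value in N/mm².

ω = 2π·333/60 = 34.87 rad/s, so T = P/ω = 43.7×745.7 / 34.87 = 934.5 N·m.
Under the same torque, τ_max = 16T/(πd³) is largest where d is smallest — segment BC (d = 31.7 mm).
τ_max = 16·934.5/(π·(0.0317)³) = 1.494×10^8 Pa.

149 N/mm²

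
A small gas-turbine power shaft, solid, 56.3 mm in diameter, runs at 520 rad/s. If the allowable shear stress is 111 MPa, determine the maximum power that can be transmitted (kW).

J = πd⁴/32 = π(0.0563)⁴/32 = 9.864×10^-7 m⁴.
T_max = τ_allow·J/r = 1.11×10^8 × 9.864×10^-7 / 0.0281 = 3889 N·m.
ω = 520 rad/s, so P_max = T_max·ω = 2.022×10^6 W.

2020 kW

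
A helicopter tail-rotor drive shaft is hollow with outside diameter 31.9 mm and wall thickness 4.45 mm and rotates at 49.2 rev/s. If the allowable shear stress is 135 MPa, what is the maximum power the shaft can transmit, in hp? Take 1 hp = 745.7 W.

260 hp

J = π(d_o⁴ − d_i⁴)/32 = π(0.0319⁴ − 0.0230⁴)/32 = 7.419×10^-8 m⁴.
T_max = τ_allow·J/r = 1.35×10^8 × 7.419×10^-8 / 0.0159 = 627.9 N·m.
ω = 2π·49.2 = 309.1 rad/s, so P_max = T_max·ω = 1.941×10^5 W.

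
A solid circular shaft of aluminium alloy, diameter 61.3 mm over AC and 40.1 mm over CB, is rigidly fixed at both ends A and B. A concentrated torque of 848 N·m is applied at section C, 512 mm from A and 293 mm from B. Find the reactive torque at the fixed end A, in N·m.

Compatibility: T_A·a/J_AC = T_B·b/J_CB with T_A + T_B = T₀.
J_AC = 1.39×10^-6 m⁴, J_CB = 2.54×10^-7 m⁴, so T_A = T₀·(J_AC/a)/((J_AC/a)+(J_CB/b)) = 642.4 N·m, T_B = 205.6 N·m.

642 N·m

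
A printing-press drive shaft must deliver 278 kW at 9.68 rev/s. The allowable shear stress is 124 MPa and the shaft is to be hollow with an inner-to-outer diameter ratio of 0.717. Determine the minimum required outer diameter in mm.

63.4 mm

ω = 2π·9.68 = 60.82 rad/s, so T = P/ω = 278×10³ / 60.82 = 4571 N·m.
For a hollow shaft with d_i/d_o = 0.717: τ_max = 16T/(π d_o³ (1−k⁴)), so d_o = [16T/(π τ_allow (1−k⁴))]^(1/3) = [16·4571/(π·1.24×10^8·0.7357)]^(1/3) = 0.06343 m.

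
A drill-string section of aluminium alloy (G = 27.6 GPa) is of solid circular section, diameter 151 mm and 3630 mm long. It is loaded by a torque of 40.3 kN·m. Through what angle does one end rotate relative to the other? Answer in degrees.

J = πd⁴/32 = π(0.151)⁴/32 = 5.104×10^-5 m⁴.
θ = T·L/(G·J) = 40300 × 3.63 / (27.6×10⁹ × 5.104×10^-5) = 0.1038 rad.

5.95°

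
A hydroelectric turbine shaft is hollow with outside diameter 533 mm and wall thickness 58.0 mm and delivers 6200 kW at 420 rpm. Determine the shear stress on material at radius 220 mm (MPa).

6.26 MPa

ω = 2π·420/60 = 43.98 rad/s, so T = P/ω = 6200×10³ / 43.98 = 141000 N·m.
J = π(d_o⁴ − d_i⁴)/32 = π(0.533⁴ − 0.417⁴)/32 = 4.955×10^-3 m⁴.
Shear stress varies linearly with radius: τ = T·r/J = 141000 × 0.220 / 4.955×10^-3 = 6.259×10^6 Pa.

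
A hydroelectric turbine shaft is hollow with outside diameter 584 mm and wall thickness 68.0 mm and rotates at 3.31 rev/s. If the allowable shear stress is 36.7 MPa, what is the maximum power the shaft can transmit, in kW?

J = π(d_o⁴ − d_i⁴)/32 = π(0.584⁴ − 0.448⁴)/32 = 7.465×10^-3 m⁴.
T_max = τ_allow·J/r = 3.67×10^7 × 7.465×10^-3 / 0.292 = 938200 N·m.
ω = 2π·3.31 = 20.80 rad/s, so P_max = T_max·ω = 1.951×10^7 W.

19500 kW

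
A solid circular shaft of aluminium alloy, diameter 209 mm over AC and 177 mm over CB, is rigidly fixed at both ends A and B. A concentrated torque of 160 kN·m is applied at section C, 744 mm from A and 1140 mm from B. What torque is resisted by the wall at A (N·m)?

120000 N·m

Compatibility: T_A·a/J_AC = T_B·b/J_CB with T_A + T_B = T₀.
J_AC = 1.87×10^-4 m⁴, J_CB = 9.64×10^-5 m⁴, so T_A = T₀·(J_AC/a)/((J_AC/a)+(J_CB/b)) = 119800 N·m, T_B = 40210 N·m.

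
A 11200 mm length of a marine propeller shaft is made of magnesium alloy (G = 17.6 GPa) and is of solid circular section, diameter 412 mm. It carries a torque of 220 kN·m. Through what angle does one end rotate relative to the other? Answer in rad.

0.0495 rad

J = πd⁴/32 = π(0.412)⁴/32 = 2.829×10^-3 m⁴.
θ = T·L/(G·J) = 220000 × 11.2 / (17.6×10⁹ × 2.829×10^-3) = 0.04949 rad.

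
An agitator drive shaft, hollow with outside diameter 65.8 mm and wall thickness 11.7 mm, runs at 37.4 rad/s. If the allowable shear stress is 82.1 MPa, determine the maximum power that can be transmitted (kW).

142 kW

J = π(d_o⁴ − d_i⁴)/32 = π(0.0658⁴ − 0.0424⁴)/32 = 1.523×10^-6 m⁴.
T_max = τ_allow·J/r = 8.21×10^7 × 1.523×10^-6 / 0.0329 = 3801 N·m.
ω = 37.4 rad/s, so P_max = T_max·ω = 1.421×10^5 W.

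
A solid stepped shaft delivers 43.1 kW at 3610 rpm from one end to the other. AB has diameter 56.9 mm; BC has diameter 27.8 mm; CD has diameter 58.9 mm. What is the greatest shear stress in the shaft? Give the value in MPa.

ω = 2π·3610/60 = 378.0 rad/s, so T = P/ω = 43.1×10³ / 378.0 = 114.0 N·m.
Under the same torque, τ_max = 16T/(πd³) is largest where d is smallest — segment BC (d = 27.8 mm).
τ_max = 16·114.0/(π·(0.0278)³) = 2.703×10^7 Pa.

27.0 MPa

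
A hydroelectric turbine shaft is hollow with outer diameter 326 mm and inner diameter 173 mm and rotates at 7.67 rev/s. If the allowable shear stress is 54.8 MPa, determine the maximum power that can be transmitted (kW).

16500 kW

J = π(d_o⁴ − d_i⁴)/32 = π(0.326⁴ − 0.173⁴)/32 = 1.021×10^-3 m⁴.
T_max = τ_allow·J/r = 5.48×10^7 × 1.021×10^-3 / 0.163 = 343200 N·m.
ω = 2π·7.67 = 48.19 rad/s, so P_max = T_max·ω = 1.654×10^7 W.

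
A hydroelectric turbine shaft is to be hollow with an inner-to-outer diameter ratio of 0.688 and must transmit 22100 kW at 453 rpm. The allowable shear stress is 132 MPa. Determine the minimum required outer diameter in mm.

ω = 2π·453/60 = 47.44 rad/s, so T = P/ω = 22100×10³ / 47.44 = 465900 N·m.
For a hollow shaft with d_i/d_o = 0.688: τ_max = 16T/(π d_o³ (1−k⁴)), so d_o = [16T/(π τ_allow (1−k⁴))]^(1/3) = [16·465900/(π·1.32×10^8·0.7759)]^(1/3) = 0.2851 m.

285 mm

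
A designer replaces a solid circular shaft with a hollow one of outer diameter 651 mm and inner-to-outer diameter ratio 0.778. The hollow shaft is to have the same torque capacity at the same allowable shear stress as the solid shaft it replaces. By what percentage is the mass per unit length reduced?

46.5 %

Equal τ_max and T ⇒ the solid shaft needs d_s³ = d_o³(1−k⁴), so d_s = 651·(1−0.778⁴)^(1/3) = 559.1 mm.
Area ratio A_h/A_s = d_o²(1−k²)/d_s² = (1−k²)/(1−k⁴)^(2/3) = 0.5350.
Mass saving = 1 − 0.5350 = 46.5 %.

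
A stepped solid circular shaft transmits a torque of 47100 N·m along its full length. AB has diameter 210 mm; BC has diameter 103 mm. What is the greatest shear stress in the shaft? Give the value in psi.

31800 psi

Under the same torque, τ_max = 16T/(πd³) is largest where d is smallest — segment BC (d = 103 mm).
τ_max = 16·47100/(π·(0.103)³) = 2.195×10^8 Pa.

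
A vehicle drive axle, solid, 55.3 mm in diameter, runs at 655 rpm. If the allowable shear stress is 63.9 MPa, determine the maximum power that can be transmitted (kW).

146 kW

J = πd⁴/32 = π(0.0553)⁴/32 = 9.181×10^-7 m⁴.
T_max = τ_allow·J/r = 6.39×10^7 × 9.181×10^-7 / 0.0276 = 2122 N·m.
ω = 2π·655/60 = 68.59 rad/s, so P_max = T_max·ω = 1.455×10^5 W.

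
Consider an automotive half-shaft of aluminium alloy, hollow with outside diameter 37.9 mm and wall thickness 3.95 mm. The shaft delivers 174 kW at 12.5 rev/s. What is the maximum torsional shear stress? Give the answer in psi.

49500 psi

ω = 2π·12.5 = 78.54 rad/s, so T = P/ω = 174×10³ / 78.54 = 2215 N·m.
J = π(d_o⁴ − d_i⁴)/32 = π(0.0379⁴ − 0.0300⁴)/32 = 1.230×10^-7 m⁴.
τ_max = T·r/J = 2215 × 0.0189 / 1.230×10^-7 = 3.412×10^8 Pa.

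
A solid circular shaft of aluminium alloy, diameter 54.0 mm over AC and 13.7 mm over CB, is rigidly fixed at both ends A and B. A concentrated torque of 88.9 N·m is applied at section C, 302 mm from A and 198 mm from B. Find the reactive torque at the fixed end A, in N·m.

88.3 N·m

Compatibility: T_A·a/J_AC = T_B·b/J_CB with T_A + T_B = T₀.
J_AC = 8.35×10^-7 m⁴, J_CB = 3.46×10^-9 m⁴, so T_A = T₀·(J_AC/a)/((J_AC/a)+(J_CB/b)) = 88.34 N·m, T_B = 0.5582 N·m.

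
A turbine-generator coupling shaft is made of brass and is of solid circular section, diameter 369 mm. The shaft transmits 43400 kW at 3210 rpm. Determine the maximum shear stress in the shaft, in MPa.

ω = 2π·3210/60 = 336.2 rad/s, so T = P/ω = 43400×10³ / 336.2 = 129100 N·m.
J = πd⁴/32 = π(0.369)⁴/32 = 1.820×10^-3 m⁴.
τ_max = T·r/J = 129100 × 0.184 / 1.820×10^-3 = 1.309×10^7 Pa.

13.1 MPa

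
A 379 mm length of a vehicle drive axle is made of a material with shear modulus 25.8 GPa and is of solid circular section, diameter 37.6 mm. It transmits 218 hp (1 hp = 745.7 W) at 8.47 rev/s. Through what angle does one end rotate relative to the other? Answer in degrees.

13.1°

ω = 2π·8.47 = 53.22 rad/s, so T = P/ω = 218×745.7 / 53.22 = 3055 N·m.
J = πd⁴/32 = π(0.0376)⁴/32 = 1.962×10^-7 m⁴.
θ = T·L/(G·J) = 3055 × 0.379 / (25.8×10⁹ × 1.962×10^-7) = 0.2287 rad.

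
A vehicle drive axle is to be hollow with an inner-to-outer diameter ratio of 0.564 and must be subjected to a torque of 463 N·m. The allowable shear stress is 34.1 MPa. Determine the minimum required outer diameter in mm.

For a hollow shaft with d_i/d_o = 0.564: τ_max = 16T/(π d_o³ (1−k⁴)), so d_o = [16T/(π τ_allow (1−k⁴))]^(1/3) = [16·463.0/(π·3.41×10^7·0.8988)]^(1/3) = 0.04253 m.

42.5 mm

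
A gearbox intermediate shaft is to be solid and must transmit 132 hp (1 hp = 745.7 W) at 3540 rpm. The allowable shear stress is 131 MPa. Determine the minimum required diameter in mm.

21.8 mm

ω = 2π·3540/60 = 370.7 rad/s, so T = P/ω = 132×745.7 / 370.7 = 265.5 N·m.
For a solid shaft τ_max = 16T/(πd³), so d = (16T/(π τ_allow))^(1/3) = (16·265.5/(π·1.31×10^8))^(1/3) = 0.02177 m.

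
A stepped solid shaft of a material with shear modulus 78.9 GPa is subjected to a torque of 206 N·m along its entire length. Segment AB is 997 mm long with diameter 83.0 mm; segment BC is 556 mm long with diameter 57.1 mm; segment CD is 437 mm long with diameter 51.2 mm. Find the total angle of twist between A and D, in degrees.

0.209°

J_AB = π(0.0830)⁴/32 = 4.66×10^-6 m⁴; J_BC = π(0.0571)⁴/32 = 1.04×10^-6 m⁴; J_CD = π(0.0512)⁴/32 = 6.75×10^-7 m⁴.
θ = (T/G)·Σ L_i/J_i = (206.0/78.9×10⁹)·(0.997/4.66×10^-6 + 0.556/1.04×10^-6 + 0.437/6.75×10^-7) = 3.641×10^-3 rad.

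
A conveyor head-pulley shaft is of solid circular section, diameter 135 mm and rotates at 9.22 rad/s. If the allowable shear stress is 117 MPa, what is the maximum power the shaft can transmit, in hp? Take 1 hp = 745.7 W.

699 hp

J = πd⁴/32 = π(0.135)⁴/32 = 3.261×10^-5 m⁴.
T_max = τ_allow·J/r = 1.17×10^8 × 3.261×10^-5 / 0.0675 = 56520 N·m.
ω = 9.22 rad/s, so P_max = T_max·ω = 5.211×10^5 W.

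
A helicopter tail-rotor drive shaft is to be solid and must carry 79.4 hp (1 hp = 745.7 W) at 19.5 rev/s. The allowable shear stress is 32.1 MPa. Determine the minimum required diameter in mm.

42.5 mm

ω = 2π·19.5 = 122.5 rad/s, so T = P/ω = 79.4×745.7 / 122.5 = 483.2 N·m.
For a solid shaft τ_max = 16T/(πd³), so d = (16T/(π τ_allow))^(1/3) = (16·483.2/(π·3.21×10^7))^(1/3) = 0.04248 m.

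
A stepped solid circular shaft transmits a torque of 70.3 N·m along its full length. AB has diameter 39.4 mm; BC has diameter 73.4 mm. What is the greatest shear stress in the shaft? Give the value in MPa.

Under the same torque, τ_max = 16T/(πd³) is largest where d is smallest — segment AB (d = 39.4 mm).
τ_max = 16·70.30/(π·(0.0394)³) = 5.854×10^6 Pa.

5.85 MPa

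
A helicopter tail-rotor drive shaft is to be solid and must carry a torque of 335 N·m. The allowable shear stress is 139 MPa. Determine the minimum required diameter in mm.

23.1 mm

For a solid shaft τ_max = 16T/(πd³), so d = (16T/(π τ_allow))^(1/3) = (16·335.0/(π·1.39×10^8))^(1/3) = 0.02307 m.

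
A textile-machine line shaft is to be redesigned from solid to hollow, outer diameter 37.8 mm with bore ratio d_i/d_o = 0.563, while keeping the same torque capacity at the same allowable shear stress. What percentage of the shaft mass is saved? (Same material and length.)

26.7 %

Equal τ_max and T ⇒ the solid shaft needs d_s³ = d_o³(1−k⁴), so d_s = 37.8·(1−0.563⁴)^(1/3) = 36.49 mm.
Area ratio A_h/A_s = d_o²(1−k²)/d_s² = (1−k²)/(1−k⁴)^(2/3) = 0.7330.
Mass saving = 1 − 0.7330 = 26.7 %.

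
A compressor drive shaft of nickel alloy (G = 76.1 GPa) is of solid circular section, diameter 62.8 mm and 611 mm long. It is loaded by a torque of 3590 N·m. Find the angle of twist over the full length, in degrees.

1.08°

J = πd⁴/32 = π(0.0628)⁴/32 = 1.527×10^-6 m⁴.
θ = T·L/(G·J) = 3590 × 0.611 / (76.1×10⁹ × 1.527×10^-6) = 0.01888 rad.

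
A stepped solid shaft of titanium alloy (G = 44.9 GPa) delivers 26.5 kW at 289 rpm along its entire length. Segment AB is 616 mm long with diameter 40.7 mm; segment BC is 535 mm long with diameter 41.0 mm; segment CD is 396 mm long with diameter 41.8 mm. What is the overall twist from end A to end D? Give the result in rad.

ω = 2π·289/60 = 30.26 rad/s, so T = P/ω = 26.5×10³ / 30.26 = 875.6 N·m.
J_AB = π(0.0407)⁴/32 = 2.69×10^-7 m⁴; J_BC = π(0.0410)⁴/32 = 2.77×10^-7 m⁴; J_CD = π(0.0418)⁴/32 = 3.00×10^-7 m⁴.
θ = (T/G)·Σ L_i/J_i = (875.6/44.9×10⁹)·(0.616/2.69×10^-7 + 0.535/2.77×10^-7 + 0.396/3.00×10^-7) = 0.1080 rad.

0.108 rad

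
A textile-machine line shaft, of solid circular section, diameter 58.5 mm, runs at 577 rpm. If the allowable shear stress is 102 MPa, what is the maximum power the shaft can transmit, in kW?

242 kW

J = πd⁴/32 = π(0.0585)⁴/32 = 1.150×10^-6 m⁴.
T_max = τ_allow·J/r = 1.02×10^8 × 1.150×10^-6 / 0.0293 = 4010 N·m.
ω = 2π·577/60 = 60.42 rad/s, so P_max = T_max·ω = 2.423×10^5 W.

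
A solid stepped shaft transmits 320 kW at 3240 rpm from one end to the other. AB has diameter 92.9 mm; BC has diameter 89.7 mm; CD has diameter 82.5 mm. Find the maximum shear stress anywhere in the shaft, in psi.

ω = 2π·3240/60 = 339.3 rad/s, so T = P/ω = 320×10³ / 339.3 = 943.1 N·m.
Under the same torque, τ_max = 16T/(πd³) is largest where d is smallest — segment CD (d = 82.5 mm).
τ_max = 16·943.1/(π·(0.0825)³) = 8.554×10^6 Pa.

1240 psi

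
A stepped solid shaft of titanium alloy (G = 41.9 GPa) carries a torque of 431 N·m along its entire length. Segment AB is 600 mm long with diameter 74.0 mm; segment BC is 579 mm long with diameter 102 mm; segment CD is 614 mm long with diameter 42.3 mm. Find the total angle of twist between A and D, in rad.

0.0228 rad

J_AB = π(0.0740)⁴/32 = 2.94×10^-6 m⁴; J_BC = π(0.102)⁴/32 = 1.06×10^-5 m⁴; J_CD = π(0.0423)⁴/32 = 3.14×10^-7 m⁴.
θ = (T/G)·Σ L_i/J_i = (431.0/41.9×10⁹)·(0.600/2.94×10^-6 + 0.579/1.06×10^-5 + 0.614/3.14×10^-7) = 0.02275 rad.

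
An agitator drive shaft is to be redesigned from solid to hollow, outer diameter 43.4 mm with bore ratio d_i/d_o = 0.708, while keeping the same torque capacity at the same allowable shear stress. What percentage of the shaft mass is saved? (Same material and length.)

39.5 %

Equal τ_max and T ⇒ the solid shaft needs d_s³ = d_o³(1−k⁴), so d_s = 43.4·(1−0.708⁴)^(1/3) = 39.41 mm.
Area ratio A_h/A_s = d_o²(1−k²)/d_s² = (1−k²)/(1−k⁴)^(2/3) = 0.6049.
Mass saving = 1 − 0.6049 = 39.5 %.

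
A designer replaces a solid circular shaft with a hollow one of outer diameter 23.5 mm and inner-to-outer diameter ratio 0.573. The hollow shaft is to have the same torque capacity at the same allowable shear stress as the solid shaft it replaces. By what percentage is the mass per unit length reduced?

27.5 %

Equal τ_max and T ⇒ the solid shaft needs d_s³ = d_o³(1−k⁴), so d_s = 23.5·(1−0.573⁴)^(1/3) = 22.62 mm.
Area ratio A_h/A_s = d_o²(1−k²)/d_s² = (1−k²)/(1−k⁴)^(2/3) = 0.7247.
Mass saving = 1 − 0.7247 = 27.5 %.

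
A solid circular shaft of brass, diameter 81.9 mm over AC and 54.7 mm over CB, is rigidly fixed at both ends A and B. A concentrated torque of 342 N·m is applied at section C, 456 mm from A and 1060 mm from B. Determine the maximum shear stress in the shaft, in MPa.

Compatibility: T_A·a/J_AC = T_B·b/J_CB with T_A + T_B = T₀.
J_AC = 4.42×10^-6 m⁴, J_CB = 8.79×10^-7 m⁴, so T_A = T₀·(J_AC/a)/((J_AC/a)+(J_CB/b)) = 315.0 N·m, T_B = 26.97 N·m.
τ in each portion: τ_AC = 2.92×10^6 Pa, τ_CB = 8.39×10^5 Pa; maximum is in AC.
τ_max = T_AC·r/J = 315.0·0.0410/4.42×10^-6 = 2.921×10^6 Pa.

2.92 MPa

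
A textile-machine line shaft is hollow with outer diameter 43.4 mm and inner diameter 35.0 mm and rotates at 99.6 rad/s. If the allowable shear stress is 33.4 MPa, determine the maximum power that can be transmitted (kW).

J = π(d_o⁴ − d_i⁴)/32 = π(0.0434⁴ − 0.0350⁴)/32 = 2.010×10^-7 m⁴.
T_max = τ_allow·J/r = 3.34×10^7 × 2.010×10^-7 / 0.0217 = 309.3 N·m.
ω = 99.6 rad/s, so P_max = T_max·ω = 3.081×10^4 W.

30.8 kW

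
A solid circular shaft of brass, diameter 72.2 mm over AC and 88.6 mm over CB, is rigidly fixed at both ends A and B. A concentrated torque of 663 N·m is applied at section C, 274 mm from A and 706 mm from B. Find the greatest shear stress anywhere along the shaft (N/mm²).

Compatibility: T_A·a/J_AC = T_B·b/J_CB with T_A + T_B = T₀.
J_AC = 2.67×10^-6 m⁴, J_CB = 6.05×10^-6 m⁴, so T_A = T₀·(J_AC/a)/((J_AC/a)+(J_CB/b)) = 352.6 N·m, T_B = 310.4 N·m.
τ in each portion: τ_AC = 4.77×10^6 Pa, τ_CB = 2.27×10^6 Pa; maximum is in AC.
τ_max = T_AC·r/J = 352.6·0.0361/2.67×10^-6 = 4.772×10^6 Pa.

4.77 N/mm²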